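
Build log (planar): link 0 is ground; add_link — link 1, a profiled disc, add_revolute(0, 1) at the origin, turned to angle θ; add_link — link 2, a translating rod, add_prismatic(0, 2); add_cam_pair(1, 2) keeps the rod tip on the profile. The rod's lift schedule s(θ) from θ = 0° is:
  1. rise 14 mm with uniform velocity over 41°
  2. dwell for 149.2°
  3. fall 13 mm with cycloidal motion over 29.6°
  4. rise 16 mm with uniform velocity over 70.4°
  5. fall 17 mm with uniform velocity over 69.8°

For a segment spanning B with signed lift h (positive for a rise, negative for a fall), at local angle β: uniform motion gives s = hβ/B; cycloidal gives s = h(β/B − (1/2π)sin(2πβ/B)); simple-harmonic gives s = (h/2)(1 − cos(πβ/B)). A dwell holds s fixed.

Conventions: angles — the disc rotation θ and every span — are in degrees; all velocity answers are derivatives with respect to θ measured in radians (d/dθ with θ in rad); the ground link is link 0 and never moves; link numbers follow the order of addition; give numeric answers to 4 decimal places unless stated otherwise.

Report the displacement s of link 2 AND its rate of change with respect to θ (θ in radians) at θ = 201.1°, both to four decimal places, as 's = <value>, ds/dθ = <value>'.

seg 1 [0°–41°] uniform, h=14: full span → s += 14 → s = 14.0000
seg 2 [41°–190.2°] dwell: s stays 14.0000
seg 3 [190.2°–219.8°] cycloidal, h=-13: θ=201.1° here. β=10.9, B=29.6. -13·(0.3682 − sin(2π·0.3682)/(2π)) = -3.2634 → s = 10.7366
velocity in seg [190.2°–219.8°] (cycloidal), θ in radians: β = 10.9° = 0.1902 rad, B = 29.6° = 0.5166 rad; ds/dθ = (h/B)(1 − cos(2πβ/B)) = ((-13)/0.5166)(1 − cos(2π·0.3682)) = -42.185894 mm/rad

s = 10.7366, ds/dθ = -42.1859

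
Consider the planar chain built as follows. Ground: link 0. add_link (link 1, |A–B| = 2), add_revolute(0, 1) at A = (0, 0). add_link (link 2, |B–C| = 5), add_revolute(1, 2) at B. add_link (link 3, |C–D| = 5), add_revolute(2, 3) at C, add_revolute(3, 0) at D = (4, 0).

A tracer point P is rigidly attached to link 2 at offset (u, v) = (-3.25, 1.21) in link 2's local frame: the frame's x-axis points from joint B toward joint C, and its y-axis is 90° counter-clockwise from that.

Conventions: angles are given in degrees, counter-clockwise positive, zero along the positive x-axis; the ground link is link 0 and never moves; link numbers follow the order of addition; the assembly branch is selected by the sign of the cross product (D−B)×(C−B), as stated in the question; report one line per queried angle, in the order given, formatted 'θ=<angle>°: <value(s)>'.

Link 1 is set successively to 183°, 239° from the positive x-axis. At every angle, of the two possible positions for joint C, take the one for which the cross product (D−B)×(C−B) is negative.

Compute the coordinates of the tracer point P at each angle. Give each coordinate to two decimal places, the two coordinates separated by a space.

A=(0,0), D=(4.00,0)
θ=183°: B = A + 2.00·(cos183°, sin183°) = (-1.9973, -0.1047)
θ=183°: |BD| = 5.9982
θ=183°: circle(B,5.00) ∩ circle(D,5.00): a=2.9991, h=4.0007
θ=183°:   candidates: C₊=(0.9316,3.9477) cross=23.997; C₋=(1.0712,-4.0524) cross=-23.997
θ=183°:   branch - wants cross < 0 → take C=(1.0712,-4.0524) (cross=-23.997)
θ=183°: ex = (C−B)/|BC| = (0.6137,-0.7895); ey = (0.7895,0.6137)
θ=183°: P = B + -3.25·ex + 1.21·ey = (-3.0364,3.2039)
θ=239°: B = A + 2.00·(cos239°, sin239°) = (-1.0301, -1.7143)
θ=239°: |BD| = 5.3142
θ=239°: circle(B,5.00) ∩ circle(D,5.00): a=2.6571, h=4.2355
θ=239°:   candidates: C₊=(0.1186,3.1519) cross=22.508; C₋=(2.8513,-4.8663) cross=-22.508
θ=239°:   branch - wants cross < 0 → take C=(2.8513,-4.8663) (cross=-22.508)
θ=239°: ex = (C−B)/|BC| = (0.7763,-0.6304); ey = (0.6304,0.7763)
θ=239°: P = B + -3.25·ex + 1.21·ey = (-2.7902,1.2737)

θ=183°: -3.04 3.20
θ=239°: -2.79 1.27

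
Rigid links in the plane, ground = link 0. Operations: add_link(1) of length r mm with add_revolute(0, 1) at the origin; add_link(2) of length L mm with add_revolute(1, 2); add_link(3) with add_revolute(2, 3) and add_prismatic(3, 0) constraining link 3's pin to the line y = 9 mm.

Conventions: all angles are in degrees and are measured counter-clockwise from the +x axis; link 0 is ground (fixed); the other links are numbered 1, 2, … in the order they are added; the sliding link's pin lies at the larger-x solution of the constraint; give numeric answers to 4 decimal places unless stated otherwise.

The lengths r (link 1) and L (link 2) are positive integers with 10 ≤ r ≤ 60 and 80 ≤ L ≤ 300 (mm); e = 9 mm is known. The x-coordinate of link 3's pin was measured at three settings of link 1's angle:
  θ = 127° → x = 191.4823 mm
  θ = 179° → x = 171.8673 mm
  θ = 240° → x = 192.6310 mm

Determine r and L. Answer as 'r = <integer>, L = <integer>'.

constraint per measurement: (x − r cos θ)² + (r sin θ − e)² = L²
subtracting the θ₁ and θ₂ equations cancels the r² and L² terms:
r = (x₁² − x₂²) / (2[(x₁cos θ₁ + e sin θ₁) − (x₂cos θ₂ + e sin θ₂)]) = 56.0000 → r = 56
L² = (x₁ − r cos θ₁)² + (r sin θ₁ − e)² = 51983.9822 → L = 228.0000 → L = 228
check at θ₃=240°: x = 192.6310 (printed 192.6310) ✓

r = 56, L = 228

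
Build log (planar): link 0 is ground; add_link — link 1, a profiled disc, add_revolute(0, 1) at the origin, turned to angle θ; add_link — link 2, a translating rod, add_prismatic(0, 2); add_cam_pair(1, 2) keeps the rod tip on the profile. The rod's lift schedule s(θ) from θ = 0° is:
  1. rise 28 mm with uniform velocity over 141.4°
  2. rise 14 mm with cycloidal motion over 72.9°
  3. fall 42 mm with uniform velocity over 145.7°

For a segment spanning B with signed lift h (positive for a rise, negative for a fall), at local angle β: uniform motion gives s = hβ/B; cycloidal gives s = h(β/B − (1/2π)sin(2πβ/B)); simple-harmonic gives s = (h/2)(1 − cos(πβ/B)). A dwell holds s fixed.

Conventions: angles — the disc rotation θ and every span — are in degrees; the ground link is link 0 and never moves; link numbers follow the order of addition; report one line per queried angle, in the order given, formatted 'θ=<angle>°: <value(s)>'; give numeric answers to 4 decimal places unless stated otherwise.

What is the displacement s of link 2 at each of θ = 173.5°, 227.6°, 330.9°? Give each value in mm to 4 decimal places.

seg 1 [0°–141.4°] uniform, h=28: full span → s += 28 → s = 28.0000
seg 2 [141.4°–214.3°] cycloidal, h=14: θ=173.5° here. β=32.1, B=72.9. 14·(0.4403 − sin(2π·0.4403)/(2π)) = 5.3487 → s = 33.3487
seg 2 [141.4°–214.3°] cycloidal, h=14: full span → s += 14 → s = 42.0000
seg 3 [214.3°–360°] uniform, h=-42: θ=227.6° here. β=13.3, B=145.7. -42·13.3/145.7 = -3.8339 → s = 38.1661
seg 3 [214.3°–360°] uniform, h=-42: θ=330.9° here. β=116.6, B=145.7. -42·116.6/145.7 = -33.6115 → s = 8.3885

θ=173.5°: 33.3487
θ=227.6°: 38.1661
θ=330.9°: 8.3885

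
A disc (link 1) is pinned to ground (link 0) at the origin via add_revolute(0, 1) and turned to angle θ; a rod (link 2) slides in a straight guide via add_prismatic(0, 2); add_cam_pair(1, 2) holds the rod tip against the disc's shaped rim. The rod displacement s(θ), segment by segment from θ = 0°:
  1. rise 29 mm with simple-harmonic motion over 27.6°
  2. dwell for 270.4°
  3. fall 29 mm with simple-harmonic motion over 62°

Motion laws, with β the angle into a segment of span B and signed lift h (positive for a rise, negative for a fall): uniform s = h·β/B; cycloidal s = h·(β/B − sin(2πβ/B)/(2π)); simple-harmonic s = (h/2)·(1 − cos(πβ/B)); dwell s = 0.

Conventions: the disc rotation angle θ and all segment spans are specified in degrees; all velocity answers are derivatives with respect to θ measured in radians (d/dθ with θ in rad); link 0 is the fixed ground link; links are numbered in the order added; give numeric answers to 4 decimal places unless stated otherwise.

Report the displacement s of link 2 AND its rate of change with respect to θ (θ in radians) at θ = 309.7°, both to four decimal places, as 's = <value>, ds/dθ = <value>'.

segment 1 (0° to 27.6°, simple-harmonic, h = 29) is passed completely: s = 0.0000 + (29) = 29.0000
segment 2 (27.6° to 298°, dwell): s unchanged at 29.0000
θ = 309.7° falls in segment 3 (298° to 360°, simple-harmonic, h = -29): β = 309.7 − 298 = 11.7°, B = 62°; Δs = -29/2·(1 − cos(π·0.1887)) = -2.4744; s = 29.0000 − 2.4744 = 26.5256
velocity in seg [298°–360°] (simple-harmonic), θ in radians: β = 11.7° = 0.2042 rad, B = 62° = 1.0821 rad; ds/dθ = (πh/(2B)) sin(πβ/B) = (π·(-29)/(2·1.0821)) sin(π·0.1887) = -23.520565 mm/rad

s = 26.5256, ds/dθ = -23.5206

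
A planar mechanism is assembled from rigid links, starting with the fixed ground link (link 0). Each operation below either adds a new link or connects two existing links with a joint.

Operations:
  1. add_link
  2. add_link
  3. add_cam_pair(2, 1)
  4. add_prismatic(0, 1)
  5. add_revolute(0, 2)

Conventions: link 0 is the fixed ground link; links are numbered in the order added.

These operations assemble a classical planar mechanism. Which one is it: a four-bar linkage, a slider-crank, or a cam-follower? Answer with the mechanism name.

links: 3 (incl. ground); joints: 1 revolute, 1 prismatic, 1 higher (cam) pair, forming one closed loop
3 links, revolute + prismatic + higher pair in one loop → cam-follower

cam-follower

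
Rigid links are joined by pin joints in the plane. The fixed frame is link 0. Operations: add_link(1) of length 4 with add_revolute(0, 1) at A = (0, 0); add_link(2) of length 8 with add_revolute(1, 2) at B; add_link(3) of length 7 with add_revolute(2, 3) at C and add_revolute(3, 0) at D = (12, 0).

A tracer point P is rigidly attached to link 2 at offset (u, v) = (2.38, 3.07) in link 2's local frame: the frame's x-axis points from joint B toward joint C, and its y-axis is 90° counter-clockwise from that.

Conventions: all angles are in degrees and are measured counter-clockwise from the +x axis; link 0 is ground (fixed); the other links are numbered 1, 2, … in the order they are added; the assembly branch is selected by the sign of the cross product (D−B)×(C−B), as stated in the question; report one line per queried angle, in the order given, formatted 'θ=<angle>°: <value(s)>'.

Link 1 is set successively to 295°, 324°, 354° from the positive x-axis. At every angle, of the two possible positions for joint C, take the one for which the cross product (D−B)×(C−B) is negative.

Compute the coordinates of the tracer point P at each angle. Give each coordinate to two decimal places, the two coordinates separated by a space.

A=(0,0), D=(12.00,0)
θ=295°: B = A + 4.00·(cos295°, sin295°) = (1.6905, -3.6252)
θ=295°: |BD| = 10.9283
θ=295°: circle(B,8.00) ∩ circle(D,7.00): a=6.1505, h=5.1158
θ=295°:   candidates: C₊=(5.7956,3.2412) cross=55.908; C₋=(9.1897,-6.4111) cross=-55.908
θ=295°:   branch - wants cross < 0 → take C=(9.1897,-6.4111) (cross=-55.908)
θ=295°: ex = (C−B)/|BC| = (0.9374,-0.3482); ey = (0.3482,0.9374)
θ=295°: P = B + 2.38·ex + 3.07·ey = (4.9906,-1.5762)
θ=324°: B = A + 4.00·(cos324°, sin324°) = (3.2361, -2.3511)
θ=324°: |BD| = 9.0738
θ=324°: circle(B,8.00) ∩ circle(D,7.00): a=5.3635, h=5.9358
θ=324°:   candidates: C₊=(6.8783,4.7716) cross=53.860; C₋=(9.9544,-6.6944) cross=-53.860
θ=324°:   branch - wants cross < 0 → take C=(9.9544,-6.6944) (cross=-53.860)
θ=324°: ex = (C−B)/|BC| = (0.8398,-0.5429); ey = (0.5429,0.8398)
θ=324°: P = B + 2.38·ex + 3.07·ey = (6.9015,-1.0651)
θ=354°: B = A + 4.00·(cos354°, sin354°) = (3.9781, -0.4181)
θ=354°: |BD| = 8.0328
θ=354°: circle(B,8.00) ∩ circle(D,7.00): a=4.9501, h=6.2846
θ=354°:   candidates: C₊=(8.5943,6.1157) cross=50.483; C₋=(9.2486,-6.4366) cross=-50.483
θ=354°:   branch - wants cross < 0 → take C=(9.2486,-6.4366) (cross=-50.483)
θ=354°: ex = (C−B)/|BC| = (0.6588,-0.7523); ey = (0.7523,0.6588)
θ=354°: P = B + 2.38·ex + 3.07·ey = (7.8556,-0.1861)

θ=295°: 4.99 -1.58
θ=324°: 6.90 -1.07
θ=354°: 7.86 -0.19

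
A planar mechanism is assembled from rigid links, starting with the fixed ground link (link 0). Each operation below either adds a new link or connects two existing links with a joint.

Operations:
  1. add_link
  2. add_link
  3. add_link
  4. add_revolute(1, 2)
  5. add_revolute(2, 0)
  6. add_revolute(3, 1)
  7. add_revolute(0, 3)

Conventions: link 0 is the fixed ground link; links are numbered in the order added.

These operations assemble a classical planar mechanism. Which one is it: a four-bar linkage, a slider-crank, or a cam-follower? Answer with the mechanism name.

links: 4 (incl. ground); joints: 4 revolute, 0 prismatic, 0 higher (cam) pair, forming one closed loop
4 links in a single 4R loop → four-bar linkage

four-bar linkage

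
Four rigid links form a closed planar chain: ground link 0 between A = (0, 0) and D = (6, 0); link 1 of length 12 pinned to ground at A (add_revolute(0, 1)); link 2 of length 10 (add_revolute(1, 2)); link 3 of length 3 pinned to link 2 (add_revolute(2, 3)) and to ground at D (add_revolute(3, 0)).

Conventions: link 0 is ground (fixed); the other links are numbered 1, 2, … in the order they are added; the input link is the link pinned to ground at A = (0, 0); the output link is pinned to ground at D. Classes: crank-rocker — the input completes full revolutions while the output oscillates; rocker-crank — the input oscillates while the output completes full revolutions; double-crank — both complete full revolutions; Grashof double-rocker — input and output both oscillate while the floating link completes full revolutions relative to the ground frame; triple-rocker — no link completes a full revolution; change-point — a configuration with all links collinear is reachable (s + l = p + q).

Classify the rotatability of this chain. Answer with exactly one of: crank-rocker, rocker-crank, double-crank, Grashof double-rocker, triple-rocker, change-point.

lengths: ground=6, input=12, coupler=10, output=3
sorted: s=3 (shortest), l=12 (longest), p+q=16
s + l = 15 vs p + q = 16
s + l < p + q (Grashof) with shortest = output link → rocker-crank

rocker-crank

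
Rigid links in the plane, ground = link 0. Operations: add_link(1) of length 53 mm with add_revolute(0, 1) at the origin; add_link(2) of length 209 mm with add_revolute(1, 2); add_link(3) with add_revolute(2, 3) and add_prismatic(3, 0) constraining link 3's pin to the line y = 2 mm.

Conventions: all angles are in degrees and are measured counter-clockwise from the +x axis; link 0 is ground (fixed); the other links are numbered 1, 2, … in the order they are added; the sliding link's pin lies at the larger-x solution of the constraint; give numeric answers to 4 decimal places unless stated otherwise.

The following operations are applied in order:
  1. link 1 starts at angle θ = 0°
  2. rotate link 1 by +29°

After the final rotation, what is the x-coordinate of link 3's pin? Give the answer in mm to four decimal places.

geometry: r = 53 mm, L = 209 mm, e = 2 mm; θ starts at 0°
rotate link 1 by +29°: θ ← 0° +29° = 29°
crank pin P = (r cos θ, r sin θ) = (46.354844, 25.694910)
h = r sin θ − e = 25.694910 − 2 = 23.694910
x = r cos θ + √(L² − h²) = 46.354844 + 207.652477 = 254.007322

254.0073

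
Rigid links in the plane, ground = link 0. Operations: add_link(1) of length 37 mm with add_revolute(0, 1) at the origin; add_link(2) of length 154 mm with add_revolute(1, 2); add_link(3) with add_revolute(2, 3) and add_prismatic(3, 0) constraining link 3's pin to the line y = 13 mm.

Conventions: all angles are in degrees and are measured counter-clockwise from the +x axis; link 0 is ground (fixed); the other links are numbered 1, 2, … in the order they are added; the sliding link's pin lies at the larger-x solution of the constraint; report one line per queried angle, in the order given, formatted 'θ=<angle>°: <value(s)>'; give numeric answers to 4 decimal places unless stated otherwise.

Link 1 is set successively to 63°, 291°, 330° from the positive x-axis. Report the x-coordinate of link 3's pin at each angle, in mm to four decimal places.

geometry: r = 37 mm, L = 154 mm, e = 13 mm
θ=63°: crank pin P = (r cos θ, r sin θ) = (16.797648, 32.967241)
θ=63°: h = r sin θ − e = 32.967241 − 13 = 19.967241
θ=63°: x = r cos θ + √(L² − h²) = 16.797648 + 152.700063 = 169.497712
θ=291°: crank pin P = (r cos θ, r sin θ) = (13.259614, -34.542476)
θ=291°: h = r sin θ − e = -34.542476 − 13 = -47.542476
θ=291°: x = r cos θ + √(L² − h²) = 13.259614 + 146.477688 = 159.737302
θ=330°: crank pin P = (r cos θ, r sin θ) = (32.042940, -18.500000)
θ=330°: h = r sin θ − e = -18.500000 − 13 = -31.500000
θ=330°: x = r cos θ + √(L² − h²) = 32.042940 + 150.743988 = 182.786928

θ=63°: 169.4977
θ=291°: 159.7373
θ=330°: 182.7869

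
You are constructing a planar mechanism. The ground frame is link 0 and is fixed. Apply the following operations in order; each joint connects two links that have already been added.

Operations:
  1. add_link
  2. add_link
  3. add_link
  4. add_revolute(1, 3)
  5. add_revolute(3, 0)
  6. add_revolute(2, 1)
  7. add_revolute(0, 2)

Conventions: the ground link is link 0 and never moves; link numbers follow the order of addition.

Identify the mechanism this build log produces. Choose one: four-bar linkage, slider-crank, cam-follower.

links: 4 (incl. ground); joints: 4 revolute, 0 prismatic, 0 higher (cam) pair, forming one closed loop
4 links in a single 4R loop → four-bar linkage

four-bar linkage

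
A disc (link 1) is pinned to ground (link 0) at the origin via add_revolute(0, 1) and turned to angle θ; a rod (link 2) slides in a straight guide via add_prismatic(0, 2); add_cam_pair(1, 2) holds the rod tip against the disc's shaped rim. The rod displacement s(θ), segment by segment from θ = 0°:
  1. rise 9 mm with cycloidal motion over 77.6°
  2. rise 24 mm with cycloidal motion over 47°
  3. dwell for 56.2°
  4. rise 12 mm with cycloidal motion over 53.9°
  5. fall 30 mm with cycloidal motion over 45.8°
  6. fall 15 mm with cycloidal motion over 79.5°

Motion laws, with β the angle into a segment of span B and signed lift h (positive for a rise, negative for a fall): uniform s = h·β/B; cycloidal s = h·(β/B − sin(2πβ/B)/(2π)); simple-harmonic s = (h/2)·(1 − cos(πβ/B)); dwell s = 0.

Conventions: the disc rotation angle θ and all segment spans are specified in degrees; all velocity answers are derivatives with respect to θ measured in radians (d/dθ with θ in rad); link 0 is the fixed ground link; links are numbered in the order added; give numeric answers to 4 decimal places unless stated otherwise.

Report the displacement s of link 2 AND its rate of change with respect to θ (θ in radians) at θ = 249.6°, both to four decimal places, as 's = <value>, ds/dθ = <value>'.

segment 1 (0° to 77.6°, cycloidal, h = 9) is passed completely: s = 0.0000 + (9) = 9.0000
segment 2 (77.6° to 124.6°, cycloidal, h = 24) is passed completely: s = 9.0000 + (24) = 33.0000
segment 3 (124.6° to 180.8°, dwell): s unchanged at 33.0000
segment 4 (180.8° to 234.7°, cycloidal, h = 12) is passed completely: s = 33.0000 + (12) = 45.0000
θ = 249.6° falls in segment 5 (234.7° to 280.5°, cycloidal, h = -30): β = 249.6 − 234.7 = 14.9°, B = 45.8°; Δs = -30·(0.3253 − sin(2π·0.3253)/(2π)) = -5.5101; s = 45.0000 − 5.5101 = 39.4899
velocity in seg [234.7°–280.5°] (cycloidal), θ in radians: β = 14.9° = 0.2601 rad, B = 45.8° = 0.7994 rad; ds/dθ = (h/B)(1 − cos(2πβ/B)) = ((-30)/0.7994)(1 − cos(2π·0.3253)) = -54.637020 mm/rad

s = 39.4899, ds/dθ = -54.6370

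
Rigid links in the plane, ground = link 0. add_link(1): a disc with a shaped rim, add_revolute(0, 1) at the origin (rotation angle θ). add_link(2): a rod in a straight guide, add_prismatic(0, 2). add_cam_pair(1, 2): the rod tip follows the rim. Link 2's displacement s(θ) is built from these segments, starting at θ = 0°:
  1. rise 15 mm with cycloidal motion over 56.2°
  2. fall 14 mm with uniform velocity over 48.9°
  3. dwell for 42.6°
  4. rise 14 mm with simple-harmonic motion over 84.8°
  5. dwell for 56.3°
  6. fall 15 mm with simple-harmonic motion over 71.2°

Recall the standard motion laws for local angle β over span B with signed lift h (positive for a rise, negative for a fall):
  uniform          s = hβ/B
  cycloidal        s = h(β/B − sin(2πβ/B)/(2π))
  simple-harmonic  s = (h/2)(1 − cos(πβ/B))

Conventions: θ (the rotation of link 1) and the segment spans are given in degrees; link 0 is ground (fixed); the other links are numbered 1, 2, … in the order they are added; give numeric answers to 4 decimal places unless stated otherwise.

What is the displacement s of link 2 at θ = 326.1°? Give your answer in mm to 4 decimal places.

segment 1 (0° to 56.2°, cycloidal, h = 15) is passed completely: s = 0.0000 + (15) = 15.0000
segment 2 (56.2° to 105.1°, uniform, h = -14) is passed completely: s = 15.0000 + (-14) = 1.0000
segment 3 (105.1° to 147.7°, dwell): s unchanged at 1.0000
segment 4 (147.7° to 232.5°, simple-harmonic, h = 14) is passed completely: s = 1.0000 + (14) = 15.0000
segment 5 (232.5° to 288.8°, dwell): s unchanged at 15.0000
θ = 326.1° falls in segment 6 (288.8° to 360°, simple-harmonic, h = -15): β = 326.1 − 288.8 = 37.3°, B = 71.2°; Δs = -15/2·(1 − cos(π·0.5239)) = -8.0620; s = 15.0000 − 8.0620 = 6.9380

6.9380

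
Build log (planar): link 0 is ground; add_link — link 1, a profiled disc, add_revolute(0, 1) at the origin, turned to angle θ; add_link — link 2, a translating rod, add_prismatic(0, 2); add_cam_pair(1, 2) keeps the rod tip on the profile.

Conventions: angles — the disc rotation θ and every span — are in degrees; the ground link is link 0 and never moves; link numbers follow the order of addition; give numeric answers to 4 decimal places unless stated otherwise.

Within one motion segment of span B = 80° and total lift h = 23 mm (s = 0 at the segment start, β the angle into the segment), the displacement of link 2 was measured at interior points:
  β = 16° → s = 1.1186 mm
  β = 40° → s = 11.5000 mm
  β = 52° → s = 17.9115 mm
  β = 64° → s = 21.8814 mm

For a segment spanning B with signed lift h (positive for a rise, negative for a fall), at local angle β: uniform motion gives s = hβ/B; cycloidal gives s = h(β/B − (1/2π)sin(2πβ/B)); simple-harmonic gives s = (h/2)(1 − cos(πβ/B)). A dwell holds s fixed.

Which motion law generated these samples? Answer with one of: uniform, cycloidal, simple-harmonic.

candidates at β/B = r: uniform s = h·r (linear in β); cycloidal s = h·(r − sin(2πr)/(2π)); simple-harmonic s = (h/2)(1 − cos(πr))
β=16°: printed 1.1186 | uniform 4.6000, cycloidal 1.1186, simple-harmonic 2.1963
β=40°: printed 11.5000 | uniform 11.5000, cycloidal 11.5000, simple-harmonic 11.5000
β=52°: printed 17.9115 | uniform 14.9500, cycloidal 17.9115, simple-harmonic 16.7209
β=64°: printed 21.8814 | uniform 18.4000, cycloidal 21.8814, simple-harmonic 20.8037
only one law matches every sample → cycloidal

cycloidal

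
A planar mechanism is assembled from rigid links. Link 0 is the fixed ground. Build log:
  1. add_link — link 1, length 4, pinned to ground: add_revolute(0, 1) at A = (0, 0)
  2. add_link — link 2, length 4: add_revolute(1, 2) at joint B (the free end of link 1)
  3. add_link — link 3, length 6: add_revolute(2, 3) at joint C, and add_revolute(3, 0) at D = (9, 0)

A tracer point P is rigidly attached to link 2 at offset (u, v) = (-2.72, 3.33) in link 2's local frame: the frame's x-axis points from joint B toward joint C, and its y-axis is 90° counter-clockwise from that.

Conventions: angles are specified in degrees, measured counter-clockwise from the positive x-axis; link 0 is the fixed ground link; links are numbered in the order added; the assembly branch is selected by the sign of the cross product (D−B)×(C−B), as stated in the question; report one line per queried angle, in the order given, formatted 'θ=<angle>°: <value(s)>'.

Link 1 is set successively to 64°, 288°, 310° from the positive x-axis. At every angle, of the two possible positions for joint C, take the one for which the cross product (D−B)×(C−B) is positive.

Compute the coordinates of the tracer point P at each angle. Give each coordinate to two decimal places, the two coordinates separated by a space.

A=(0,0), D=(9.00,0)
θ=64°: B = A + 4.00·(cos64°, sin64°) = (1.7535, 3.5952)
θ=64°: |BD| = 8.0893
θ=64°: circle(B,4.00) ∩ circle(D,6.00): a=2.8085, h=2.8482
θ=64°:   candidates: C₊=(5.5352,4.8985) cross=23.040; C₋=(3.0035,-0.2045) cross=-23.040
θ=64°:   branch + wants cross > 0 → take C=(5.5352,4.8985) (cross=23.040)
θ=64°: ex = (C−B)/|BC| = (0.9454,0.3258); ey = (-0.3258,0.9454)
θ=64°: P = B + -2.72·ex + 3.33·ey = (-1.9031,5.8572)
θ=288°: B = A + 4.00·(cos288°, sin288°) = (1.2361, -3.8042)
θ=288°: |BD| = 8.6459
θ=288°: circle(B,4.00) ∩ circle(D,6.00): a=3.1663, h=2.4443
θ=288°:   candidates: C₊=(3.0039,-0.2161) cross=21.133; C₋=(5.1549,-4.6060) cross=-21.133
θ=288°:   branch + wants cross > 0 → take C=(3.0039,-0.2161) (cross=21.133)
θ=288°: ex = (C−B)/|BC| = (0.4420,0.8970); ey = (-0.8970,0.4420)
θ=288°: P = B + -2.72·ex + 3.33·ey = (-2.9532,-4.7725)
θ=310°: B = A + 4.00·(cos310°, sin310°) = (2.5712, -3.0642)
θ=310°: |BD| = 7.1217
θ=310°: circle(B,4.00) ∩ circle(D,6.00): a=2.1567, h=3.3688
θ=310°:   candidates: C₊=(3.0686,0.9048) cross=23.991; C₋=(5.9675,-5.1772) cross=-23.991
θ=310°:   branch + wants cross > 0 → take C=(3.0686,0.9048) (cross=23.991)
θ=310°: ex = (C−B)/|BC| = (0.1244,0.9922); ey = (-0.9922,0.1244)
θ=310°: P = B + -2.72·ex + 3.33·ey = (-1.0713,-5.3489)

θ=64°: -1.90 5.86
θ=288°: -2.95 -4.77
θ=310°: -1.07 -5.35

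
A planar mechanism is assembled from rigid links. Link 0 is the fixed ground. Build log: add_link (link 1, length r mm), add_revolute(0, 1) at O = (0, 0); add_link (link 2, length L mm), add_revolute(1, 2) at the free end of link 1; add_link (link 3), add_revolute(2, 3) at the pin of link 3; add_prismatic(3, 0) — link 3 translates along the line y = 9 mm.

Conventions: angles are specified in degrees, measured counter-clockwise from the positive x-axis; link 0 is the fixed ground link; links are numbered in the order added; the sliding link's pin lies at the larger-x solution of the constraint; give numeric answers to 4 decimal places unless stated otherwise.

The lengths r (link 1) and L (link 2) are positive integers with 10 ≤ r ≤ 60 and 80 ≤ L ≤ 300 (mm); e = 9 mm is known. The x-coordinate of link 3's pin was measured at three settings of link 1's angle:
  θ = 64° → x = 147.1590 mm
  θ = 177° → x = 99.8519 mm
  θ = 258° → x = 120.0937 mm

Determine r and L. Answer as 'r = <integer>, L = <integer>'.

constraint per measurement: (x − r cos θ)² + (r sin θ − e)² = L²
subtracting the θ₁ and θ₂ equations cancels the r² and L² terms:
r = (x₁² − x₂²) / (2[(x₁cos θ₁ + e sin θ₁) − (x₂cos θ₂ + e sin θ₂)]) = 34.0000 → r = 34
L² = (x₁ − r cos θ₁)² + (r sin θ₁ − e)² = 17956.0117 → L = 134.0000 → L = 134
check at θ₃=258°: x = 120.0937 (printed 120.0937) ✓

r = 34, L = 134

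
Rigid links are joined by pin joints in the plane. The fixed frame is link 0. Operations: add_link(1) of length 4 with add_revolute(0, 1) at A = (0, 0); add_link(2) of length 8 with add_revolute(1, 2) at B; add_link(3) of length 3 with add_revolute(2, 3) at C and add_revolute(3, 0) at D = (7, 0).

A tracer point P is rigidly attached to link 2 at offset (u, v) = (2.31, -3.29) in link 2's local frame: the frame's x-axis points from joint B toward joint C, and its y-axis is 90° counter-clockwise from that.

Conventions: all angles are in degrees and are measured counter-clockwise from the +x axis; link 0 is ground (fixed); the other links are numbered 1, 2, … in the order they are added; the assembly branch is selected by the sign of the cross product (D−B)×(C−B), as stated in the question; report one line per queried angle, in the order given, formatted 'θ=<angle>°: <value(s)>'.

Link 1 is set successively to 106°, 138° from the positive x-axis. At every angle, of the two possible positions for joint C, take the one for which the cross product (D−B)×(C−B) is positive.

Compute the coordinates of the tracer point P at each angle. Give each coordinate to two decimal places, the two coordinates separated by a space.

A=(0,0), D=(7.00,0)
θ=106°: B = A + 4.00·(cos106°, sin106°) = (-1.1025, 3.8450)
θ=106°: |BD| = 8.9686
θ=106°: circle(B,8.00) ∩ circle(D,3.00): a=7.5506, h=2.6437
θ=106°:   candidates: C₊=(6.8523,2.9964) cross=23.710; C₋=(4.5855,-1.7805) cross=-23.710
θ=106°:   branch + wants cross > 0 → take C=(6.8523,2.9964) (cross=23.710)
θ=106°: ex = (C−B)/|BC| = (0.9944,-0.1061); ey = (0.1061,0.9944)
θ=106°: P = B + 2.31·ex + -3.29·ey = (0.8454,0.3286)
θ=138°: B = A + 4.00·(cos138°, sin138°) = (-2.9726, 2.6765)
θ=138°: |BD| = 10.3255
θ=138°: circle(B,8.00) ∩ circle(D,3.00): a=7.8261, h=1.6591
θ=138°:   candidates: C₊=(5.0161,2.2503) cross=17.132; C₋=(4.1559,-0.9545) cross=-17.132
θ=138°:   branch + wants cross > 0 → take C=(5.0161,2.2503) (cross=17.132)
θ=138°: ex = (C−B)/|BC| = (0.9986,-0.0533); ey = (0.0533,0.9986)
θ=138°: P = B + 2.31·ex + -3.29·ey = (-0.8411,-0.7319)

θ=106°: 0.85 0.33
θ=138°: -0.84 -0.73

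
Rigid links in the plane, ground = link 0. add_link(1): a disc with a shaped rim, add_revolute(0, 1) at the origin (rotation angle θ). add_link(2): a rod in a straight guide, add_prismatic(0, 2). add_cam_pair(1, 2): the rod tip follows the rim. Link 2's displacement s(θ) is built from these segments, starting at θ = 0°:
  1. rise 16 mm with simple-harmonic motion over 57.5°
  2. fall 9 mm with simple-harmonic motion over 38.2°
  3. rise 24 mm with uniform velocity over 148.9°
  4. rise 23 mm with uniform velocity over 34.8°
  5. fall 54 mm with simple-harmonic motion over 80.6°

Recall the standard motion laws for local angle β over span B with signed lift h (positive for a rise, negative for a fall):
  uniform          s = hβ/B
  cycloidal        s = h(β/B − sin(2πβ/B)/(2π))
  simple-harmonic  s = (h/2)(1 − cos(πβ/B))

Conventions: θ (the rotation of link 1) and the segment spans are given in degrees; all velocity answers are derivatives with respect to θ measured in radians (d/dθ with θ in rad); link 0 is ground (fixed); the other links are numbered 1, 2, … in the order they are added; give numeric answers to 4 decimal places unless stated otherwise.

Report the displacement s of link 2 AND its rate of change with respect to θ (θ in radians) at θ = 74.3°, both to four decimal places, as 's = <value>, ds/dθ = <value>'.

segment 1 (0° to 57.5°, simple-harmonic, h = 16) is passed completely: s = 0.0000 + (16) = 16.0000
θ = 74.3° falls in segment 2 (57.5° to 95.7°, simple-harmonic, h = -9): β = 74.3 − 57.5 = 16.8°, B = 38.2°; Δs = -9/2·(1 − cos(π·0.4398)) = -3.6539; s = 16.0000 − 3.6539 = 12.3461
velocity in seg [57.5°–95.7°] (simple-harmonic), θ in radians: β = 16.8° = 0.2932 rad, B = 38.2° = 0.6667 rad; ds/dθ = (πh/(2B)) sin(πβ/B) = (π·(-9)/(2·0.6667)) sin(π·0.4398) = -20.825985 mm/rad

s = 12.3461, ds/dθ = -20.8260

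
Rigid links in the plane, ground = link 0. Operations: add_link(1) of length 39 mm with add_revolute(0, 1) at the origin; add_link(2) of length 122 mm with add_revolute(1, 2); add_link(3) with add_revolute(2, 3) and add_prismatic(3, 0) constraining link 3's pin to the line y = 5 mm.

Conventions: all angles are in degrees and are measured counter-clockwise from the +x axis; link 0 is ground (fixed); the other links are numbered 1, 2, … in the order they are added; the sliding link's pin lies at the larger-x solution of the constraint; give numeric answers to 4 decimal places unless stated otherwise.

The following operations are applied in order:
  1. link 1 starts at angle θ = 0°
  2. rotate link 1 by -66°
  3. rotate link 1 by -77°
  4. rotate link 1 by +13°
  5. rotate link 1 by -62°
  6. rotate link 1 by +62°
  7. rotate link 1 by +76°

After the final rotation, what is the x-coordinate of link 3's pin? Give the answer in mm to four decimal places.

geometry: r = 39 mm, L = 122 mm, e = 5 mm; θ starts at 0°
rotate link 1 by -66°: θ ← 0° -66° = -66°
rotate link 1 by -77°: θ ← -66° -77° = -143°
rotate link 1 by +13°: θ ← -143° +13° = -130°
rotate link 1 by -62°: θ ← -130° -62° = -192°
rotate link 1 by +62°: θ ← -192° +62° = -130°
rotate link 1 by +76°: θ ← -130° +76° = -54°
crank pin P = (r cos θ, r sin θ) = (22.923625, -31.551663)
h = r sin θ − e = -31.551663 − 5 = -36.551663
x = r cos θ + √(L² − h²) = 22.923625 + 116.395773 = 139.319398

139.3194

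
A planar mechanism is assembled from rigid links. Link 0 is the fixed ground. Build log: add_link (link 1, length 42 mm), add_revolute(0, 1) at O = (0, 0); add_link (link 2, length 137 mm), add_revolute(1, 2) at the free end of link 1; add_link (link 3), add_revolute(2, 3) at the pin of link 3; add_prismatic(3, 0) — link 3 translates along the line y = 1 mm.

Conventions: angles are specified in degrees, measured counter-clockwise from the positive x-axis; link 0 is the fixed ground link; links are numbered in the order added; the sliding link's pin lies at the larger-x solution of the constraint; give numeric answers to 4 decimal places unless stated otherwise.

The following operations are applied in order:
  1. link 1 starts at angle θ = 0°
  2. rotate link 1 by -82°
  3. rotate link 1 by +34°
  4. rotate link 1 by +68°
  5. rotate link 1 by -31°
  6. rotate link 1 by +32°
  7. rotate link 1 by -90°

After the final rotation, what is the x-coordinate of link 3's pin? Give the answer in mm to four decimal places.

geometry: r = 42 mm, L = 137 mm, e = 1 mm; θ starts at 0°
rotate link 1 by -82°: θ ← 0° -82° = -82°
rotate link 1 by +34°: θ ← -82° +34° = -48°
rotate link 1 by +68°: θ ← -48° +68° = 20°
rotate link 1 by -31°: θ ← 20° -31° = -11°
rotate link 1 by +32°: θ ← -11° +32° = 21°
rotate link 1 by -90°: θ ← 21° -90° = -69°
crank pin P = (r cos θ, r sin θ) = (15.051454, -39.210378)
h = r sin θ − e = -39.210378 − 1 = -40.210378
x = r cos θ + √(L² − h²) = 15.051454 + 130.966124 = 146.017577

146.0176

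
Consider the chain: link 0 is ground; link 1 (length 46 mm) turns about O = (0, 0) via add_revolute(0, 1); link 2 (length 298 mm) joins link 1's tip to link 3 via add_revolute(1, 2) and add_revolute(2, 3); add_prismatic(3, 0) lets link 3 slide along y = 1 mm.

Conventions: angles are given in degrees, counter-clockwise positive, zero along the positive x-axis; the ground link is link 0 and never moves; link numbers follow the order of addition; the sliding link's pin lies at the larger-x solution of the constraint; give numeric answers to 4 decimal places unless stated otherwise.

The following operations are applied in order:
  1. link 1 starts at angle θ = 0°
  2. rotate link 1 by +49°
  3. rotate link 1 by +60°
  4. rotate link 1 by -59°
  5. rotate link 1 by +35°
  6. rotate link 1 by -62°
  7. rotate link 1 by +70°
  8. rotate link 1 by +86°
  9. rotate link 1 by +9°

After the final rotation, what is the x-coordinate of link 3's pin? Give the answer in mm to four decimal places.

geometry: r = 46 mm, L = 298 mm, e = 1 mm; θ starts at 0°
rotate link 1 by +49°: θ ← 0° +49° = 49°
rotate link 1 by +60°: θ ← 49° +60° = 109°
rotate link 1 by -59°: θ ← 109° -59° = 50°
rotate link 1 by +35°: θ ← 50° +35° = 85°
rotate link 1 by -62°: θ ← 85° -62° = 23°
rotate link 1 by +70°: θ ← 23° +70° = 93°
rotate link 1 by +86°: θ ← 93° +86° = 179°
rotate link 1 by +9°: θ ← 179° +9° = 188°
crank pin P = (r cos θ, r sin θ) = (-45.552331, -6.401963)
h = r sin θ − e = -6.401963 − 1 = -7.401963
x = r cos θ + √(L² − h²) = -45.552331 + 297.908058 = 252.355727

252.3557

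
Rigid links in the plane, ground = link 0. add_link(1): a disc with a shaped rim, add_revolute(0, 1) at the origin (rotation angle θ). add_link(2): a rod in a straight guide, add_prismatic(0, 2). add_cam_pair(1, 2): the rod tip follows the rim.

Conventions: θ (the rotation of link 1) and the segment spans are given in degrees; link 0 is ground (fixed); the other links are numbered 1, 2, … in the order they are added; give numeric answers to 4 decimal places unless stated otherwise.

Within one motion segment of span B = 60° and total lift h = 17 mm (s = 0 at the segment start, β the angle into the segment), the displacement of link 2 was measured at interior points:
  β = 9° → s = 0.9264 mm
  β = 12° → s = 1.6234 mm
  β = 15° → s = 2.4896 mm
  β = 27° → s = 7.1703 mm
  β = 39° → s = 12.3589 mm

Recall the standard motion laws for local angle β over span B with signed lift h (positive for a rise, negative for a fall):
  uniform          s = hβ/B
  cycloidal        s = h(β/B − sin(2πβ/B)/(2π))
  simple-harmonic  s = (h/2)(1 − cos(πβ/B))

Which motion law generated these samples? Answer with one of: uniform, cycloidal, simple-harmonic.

candidates at β/B = r: uniform s = h·r (linear in β); cycloidal s = h·(r − sin(2πr)/(2π)); simple-harmonic s = (h/2)(1 − cos(πr))
β=9°: printed 0.9264 | uniform 2.5500, cycloidal 0.3611, simple-harmonic 0.9264
β=12°: printed 1.6234 | uniform 3.4000, cycloidal 0.8268, simple-harmonic 1.6234
β=15°: printed 2.4896 | uniform 4.2500, cycloidal 1.5444, simple-harmonic 2.4896
β=27°: printed 7.1703 | uniform 7.6500, cycloidal 6.8139, simple-harmonic 7.1703
β=39°: printed 12.3589 | uniform 11.0500, cycloidal 13.2389, simple-harmonic 12.3589
only one law matches every sample → simple-harmonic

simple-harmonic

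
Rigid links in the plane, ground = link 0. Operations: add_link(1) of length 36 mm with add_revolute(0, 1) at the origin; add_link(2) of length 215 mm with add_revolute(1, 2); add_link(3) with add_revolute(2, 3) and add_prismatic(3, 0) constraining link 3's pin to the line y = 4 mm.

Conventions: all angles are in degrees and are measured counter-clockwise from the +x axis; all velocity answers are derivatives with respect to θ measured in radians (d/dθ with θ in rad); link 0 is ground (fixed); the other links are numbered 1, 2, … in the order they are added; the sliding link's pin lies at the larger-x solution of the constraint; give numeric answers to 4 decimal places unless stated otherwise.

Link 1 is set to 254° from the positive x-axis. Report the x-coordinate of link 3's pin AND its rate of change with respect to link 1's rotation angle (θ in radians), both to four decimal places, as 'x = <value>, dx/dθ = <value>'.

geometry: r = 36 mm, L = 215 mm, e = 4 mm
crank pin P = (r cos θ, r sin θ) = (-9.922945, -34.605421)
h = r sin θ − e = -34.605421 − 4 = -38.605421
x = r cos θ + √(L² − h²) = -9.922945 + 211.505606 = 201.582661
dx/dθ = −r sin θ − h·r cos θ/√(L² − h²) (θ in radians; h = -38.605421) = 32.794219

x = 201.5827, dx/dθ = 32.7942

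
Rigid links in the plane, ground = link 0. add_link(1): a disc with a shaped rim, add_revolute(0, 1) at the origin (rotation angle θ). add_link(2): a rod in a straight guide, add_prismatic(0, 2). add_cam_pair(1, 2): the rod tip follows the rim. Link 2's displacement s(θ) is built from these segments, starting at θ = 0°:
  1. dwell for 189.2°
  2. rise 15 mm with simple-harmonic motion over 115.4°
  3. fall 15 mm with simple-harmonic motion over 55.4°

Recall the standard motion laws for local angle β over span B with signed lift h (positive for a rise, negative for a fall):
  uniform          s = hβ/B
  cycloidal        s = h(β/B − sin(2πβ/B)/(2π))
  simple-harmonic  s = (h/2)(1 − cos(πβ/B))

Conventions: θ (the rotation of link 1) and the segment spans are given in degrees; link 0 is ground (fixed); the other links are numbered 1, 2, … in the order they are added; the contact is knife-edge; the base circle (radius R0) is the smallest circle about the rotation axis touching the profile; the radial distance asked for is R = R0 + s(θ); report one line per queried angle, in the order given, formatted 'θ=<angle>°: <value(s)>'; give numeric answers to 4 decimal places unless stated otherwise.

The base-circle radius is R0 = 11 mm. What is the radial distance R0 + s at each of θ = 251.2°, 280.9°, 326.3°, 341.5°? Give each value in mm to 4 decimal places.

segment 1 (0° to 189.2°, dwell): s unchanged at 0.0000
θ = 251.2° falls in segment 2 (189.2° to 304.6°, simple-harmonic, h = 15): β = 251.2 − 189.2 = 62°, B = 115.4°; Δs = 15/2·(1 − cos(π·0.5373)) = 8.3760; s = 0.0000 + 8.3760 = 8.3760
θ = 280.9° falls in segment 2 (189.2° to 304.6°, simple-harmonic, h = 15): β = 280.9 − 189.2 = 91.7°, B = 115.4°; Δs = 15/2·(1 − cos(π·0.7946)) = 13.4924; s = 0.0000 + 13.4924 = 13.4924
segment 2 (189.2° to 304.6°, simple-harmonic, h = 15) is passed completely: s = 0.0000 + (15) = 15.0000
θ = 326.3° falls in segment 3 (304.6° to 360°, simple-harmonic, h = -15): β = 326.3 − 304.6 = 21.7°, B = 55.4°; Δs = -15/2·(1 − cos(π·0.3917)) = -4.9971; s = 15.0000 − 4.9971 = 10.0029
θ = 341.5° falls in segment 3 (304.6° to 360°, simple-harmonic, h = -15): β = 341.5 − 304.6 = 36.9°, B = 55.4°; Δs = -15/2·(1 − cos(π·0.6661)) = -11.2377; s = 15.0000 − 11.2377 = 3.7623
θ=251.2°: R = R0 + s = 11 + 8.3760 = 19.3760
θ=280.9°: R = R0 + s = 11 + 13.4924 = 24.4924
θ=326.3°: R = R0 + s = 11 + 10.0029 = 21.0029
θ=341.5°: R = R0 + s = 11 + 3.7623 = 14.7623

θ=251.2°: 19.3760
θ=280.9°: 24.4924
θ=326.3°: 21.0029
θ=341.5°: 14.7623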